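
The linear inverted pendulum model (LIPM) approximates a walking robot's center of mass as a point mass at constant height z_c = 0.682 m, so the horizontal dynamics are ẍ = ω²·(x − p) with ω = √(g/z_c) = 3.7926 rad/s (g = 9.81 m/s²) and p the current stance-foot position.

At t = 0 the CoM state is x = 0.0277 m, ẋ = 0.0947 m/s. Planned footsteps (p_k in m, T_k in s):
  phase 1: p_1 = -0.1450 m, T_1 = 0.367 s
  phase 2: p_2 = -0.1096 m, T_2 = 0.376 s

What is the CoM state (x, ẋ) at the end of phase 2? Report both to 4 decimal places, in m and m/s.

x = 1.4716, ẋ = 5.9955

phase 1: p=-0.1450, T=0.367, ωT=1.391884, cosh=2.135514, sinh=1.886908; start (x,ẋ)=(0.027700, 0.094700) → end (x,ẋ)=(0.270919, 1.438124)
phase 2: p=-0.1096, T=0.376, ωT=1.426018, cosh=2.201177, sinh=1.960914; start (x,ẋ)=(0.270919, 1.438124) → end (x,ẋ)=(1.471552, 5.995469)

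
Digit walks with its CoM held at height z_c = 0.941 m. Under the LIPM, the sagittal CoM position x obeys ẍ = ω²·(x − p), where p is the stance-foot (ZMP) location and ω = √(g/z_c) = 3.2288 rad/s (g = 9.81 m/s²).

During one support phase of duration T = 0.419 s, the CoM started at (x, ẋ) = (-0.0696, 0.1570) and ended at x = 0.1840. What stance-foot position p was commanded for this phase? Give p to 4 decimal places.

ωT = 3.2288·0.419 = 1.352867; cosh(ωT) = 2.063500, sinh(ωT) = 1.805002
x(T) = p + (x₀−p)·cosh(ωT) + (ẋ₀/ω)·sinh(ωT) ⇒ p·(1 − cosh) = x(T) − x₀·cosh − (ẋ₀/ω)·sinh
numerator   = 0.1840 − (-0.0696)·2.063500 − (0.1570/3.2288)·1.805002 = 0.239852
denominator = 1 − 2.063500 = -1.063500
p = 0.239852 / -1.063500 = -0.2255

p = -0.2255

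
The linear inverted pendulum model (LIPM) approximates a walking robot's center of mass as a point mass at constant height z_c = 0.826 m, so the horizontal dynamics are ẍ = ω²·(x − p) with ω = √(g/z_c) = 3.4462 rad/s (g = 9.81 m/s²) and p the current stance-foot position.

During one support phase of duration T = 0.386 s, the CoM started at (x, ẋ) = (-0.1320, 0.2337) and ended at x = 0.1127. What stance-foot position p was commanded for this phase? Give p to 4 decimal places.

ωT = 3.4462·0.386 = 1.330233; cosh(ωT) = 2.023170, sinh(ωT) = 1.758755
x(T) = p + (x₀−p)·cosh(ωT) + (ẋ₀/ω)·sinh(ωT) ⇒ p·(1 − cosh) = x(T) − x₀·cosh − (ẋ₀/ω)·sinh
numerator   = 0.1127 − (-0.1320)·2.023170 − (0.2337/3.4462)·1.758755 = 0.260491
denominator = 1 − 2.023170 = -1.023170
p = 0.260491 / -1.023170 = -0.2546

p = -0.2546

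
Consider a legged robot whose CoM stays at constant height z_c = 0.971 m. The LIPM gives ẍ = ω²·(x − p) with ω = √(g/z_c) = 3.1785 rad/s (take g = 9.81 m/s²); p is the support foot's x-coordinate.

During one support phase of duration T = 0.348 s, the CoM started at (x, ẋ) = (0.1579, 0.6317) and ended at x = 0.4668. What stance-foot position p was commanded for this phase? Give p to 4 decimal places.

p = 0.0967

ωT = 3.1785·0.348 = 1.106118; cosh(ωT) = 1.676721, sinh(ωT) = 1.345881
x(T) = p + (x₀−p)·cosh(ωT) + (ẋ₀/ω)·sinh(ωT) ⇒ p·(1 − cosh) = x(T) − x₀·cosh − (ẋ₀/ω)·sinh
numerator   = 0.4668 − (0.1579)·1.676721 − (0.6317/3.1785)·1.345881 = -0.065437
denominator = 1 − 1.676721 = -0.676721
p = -0.065437 / -0.676721 = 0.0967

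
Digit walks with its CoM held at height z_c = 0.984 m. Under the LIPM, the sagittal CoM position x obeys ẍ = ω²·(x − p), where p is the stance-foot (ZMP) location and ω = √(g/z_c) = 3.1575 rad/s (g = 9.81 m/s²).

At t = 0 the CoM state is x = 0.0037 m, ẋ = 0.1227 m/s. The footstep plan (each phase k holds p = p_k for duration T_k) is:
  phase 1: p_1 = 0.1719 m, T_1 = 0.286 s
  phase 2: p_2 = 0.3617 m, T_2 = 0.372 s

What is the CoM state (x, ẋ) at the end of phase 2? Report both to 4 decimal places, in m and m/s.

x = -0.5042, ẋ = -2.4670

phase 1: p=0.1719, T=0.286, ωT=0.903045, cosh=1.436219, sinh=1.030885; start (x,ẋ)=(0.003700, 0.122700) → end (x,ẋ)=(-0.029612, -0.371270)
phase 2: p=0.3617, T=0.372, ωT=1.174590, cosh=1.772881, sinh=1.463935; start (x,ẋ)=(-0.029612, -0.371270) → end (x,ẋ)=(-0.504184, -2.467008)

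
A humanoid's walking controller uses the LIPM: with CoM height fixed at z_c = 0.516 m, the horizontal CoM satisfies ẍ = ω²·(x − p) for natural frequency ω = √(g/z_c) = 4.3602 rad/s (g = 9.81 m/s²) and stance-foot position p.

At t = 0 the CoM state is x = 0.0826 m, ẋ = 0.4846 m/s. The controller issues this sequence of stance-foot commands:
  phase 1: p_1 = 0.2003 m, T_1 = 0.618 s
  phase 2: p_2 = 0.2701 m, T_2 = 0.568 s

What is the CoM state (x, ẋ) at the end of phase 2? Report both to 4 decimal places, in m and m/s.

x = -0.7264, ẋ = -4.3135

phase 1: p=0.2003, T=0.618, ωT=2.694604, cosh=7.433610, sinh=7.366041; start (x,ẋ)=(0.082600, 0.484600) → end (x,ẋ)=(0.144038, -0.177892)
phase 2: p=0.2701, T=0.568, ωT=2.476594, cosh=5.992343, sinh=5.908314; start (x,ẋ)=(0.144038, -0.177892) → end (x,ẋ)=(-0.726358, -4.313518)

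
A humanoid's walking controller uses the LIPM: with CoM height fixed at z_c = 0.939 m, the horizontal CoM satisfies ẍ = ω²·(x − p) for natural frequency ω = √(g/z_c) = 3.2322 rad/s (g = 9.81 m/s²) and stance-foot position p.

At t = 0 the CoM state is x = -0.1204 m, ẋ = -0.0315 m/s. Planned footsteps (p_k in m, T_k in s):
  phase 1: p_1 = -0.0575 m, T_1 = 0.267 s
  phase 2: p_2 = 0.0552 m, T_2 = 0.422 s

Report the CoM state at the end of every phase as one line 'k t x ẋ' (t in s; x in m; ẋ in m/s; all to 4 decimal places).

1 0.2670 -0.1548 -0.2420
2 0.6890 -0.5193 -1.7452

phase 1: p=-0.0575, T=0.267, ωT=0.862997, cosh=1.396075, sinh=0.974180; start (x,ẋ)=(-0.120400, -0.031500) → end (x,ẋ)=(-0.154807, -0.242032)
phase 2: p=0.0552, T=0.422, ωT=1.363988, cosh=2.083702, sinh=1.828062; start (x,ẋ)=(-0.154807, -0.242032) → end (x,ẋ)=(-0.519280, -1.745185)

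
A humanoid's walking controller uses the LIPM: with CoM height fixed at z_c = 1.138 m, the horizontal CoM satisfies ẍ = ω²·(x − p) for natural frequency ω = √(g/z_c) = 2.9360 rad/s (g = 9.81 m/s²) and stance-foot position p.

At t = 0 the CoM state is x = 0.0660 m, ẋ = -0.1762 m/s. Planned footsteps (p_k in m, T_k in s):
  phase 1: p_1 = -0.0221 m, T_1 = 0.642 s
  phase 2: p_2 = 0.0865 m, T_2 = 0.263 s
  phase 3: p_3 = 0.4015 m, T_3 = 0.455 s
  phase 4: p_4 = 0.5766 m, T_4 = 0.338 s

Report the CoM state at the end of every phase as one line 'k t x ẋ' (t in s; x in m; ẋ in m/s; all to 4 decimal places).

phase 1: p=-0.0221, T=0.642, ωT=1.884912, cosh=3.368809, sinh=3.216966; start (x,ẋ)=(0.066000, -0.176200) → end (x,ẋ)=(0.081630, 0.238522)
phase 2: p=0.0865, T=0.263, ωT=0.772168, cosh=1.313232, sinh=0.851222; start (x,ẋ)=(0.081630, 0.238522) → end (x,ẋ)=(0.149258, 0.301064)
phase 3: p=0.4015, T=0.455, ωT=1.335880, cosh=2.033134, sinh=1.770207; start (x,ẋ)=(0.149258, 0.301064) → end (x,ẋ)=(0.070180, -0.698880)
phase 4: p=0.5766, T=0.338, ωT=0.992368, cosh=1.534156, sinh=1.163459; start (x,ẋ)=(0.070180, -0.698880) → end (x,ẋ)=(-0.477275, -2.802079)

1 0.6420 0.0816 0.2385
2 0.9050 0.1493 0.3011
3 1.3600 0.0702 -0.6989
4 1.6980 -0.4773 -2.8021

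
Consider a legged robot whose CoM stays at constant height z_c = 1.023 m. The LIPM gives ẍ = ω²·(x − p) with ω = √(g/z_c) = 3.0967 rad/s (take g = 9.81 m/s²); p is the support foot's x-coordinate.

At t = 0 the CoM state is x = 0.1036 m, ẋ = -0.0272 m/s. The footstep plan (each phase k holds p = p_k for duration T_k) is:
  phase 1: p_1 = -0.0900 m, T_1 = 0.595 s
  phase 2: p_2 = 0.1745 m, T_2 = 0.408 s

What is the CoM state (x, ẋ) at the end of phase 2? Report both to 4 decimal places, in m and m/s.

phase 1: p=-0.0900, T=0.595, ωT=1.842536, cosh=3.235472, sinh=3.077057; start (x,ẋ)=(0.103600, -0.027200) → end (x,ẋ)=(0.509360, 1.756756)
phase 2: p=0.1745, T=0.408, ωT=1.263454, cosh=1.910147, sinh=1.627471; start (x,ẋ)=(0.509360, 1.756756) → end (x,ẋ)=(1.737395, 5.043286)

x = 1.7374, ẋ = 5.0433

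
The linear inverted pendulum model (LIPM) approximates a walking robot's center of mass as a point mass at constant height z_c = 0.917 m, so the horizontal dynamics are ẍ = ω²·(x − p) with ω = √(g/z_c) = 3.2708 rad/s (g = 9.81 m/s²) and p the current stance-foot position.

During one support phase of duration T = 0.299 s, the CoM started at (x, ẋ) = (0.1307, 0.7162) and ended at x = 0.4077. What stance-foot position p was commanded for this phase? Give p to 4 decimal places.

p = 0.0784

ωT = 3.2708·0.299 = 0.977969; cosh(ωT) = 1.517562, sinh(ωT) = 1.141488
x(T) = p + (x₀−p)·cosh(ωT) + (ẋ₀/ω)·sinh(ωT) ⇒ p·(1 − cosh) = x(T) − x₀·cosh − (ẋ₀/ω)·sinh
numerator   = 0.4077 − (0.1307)·1.517562 − (0.7162/3.2708)·1.141488 = -0.040595
denominator = 1 − 1.517562 = -0.517562
p = -0.040595 / -0.517562 = 0.0784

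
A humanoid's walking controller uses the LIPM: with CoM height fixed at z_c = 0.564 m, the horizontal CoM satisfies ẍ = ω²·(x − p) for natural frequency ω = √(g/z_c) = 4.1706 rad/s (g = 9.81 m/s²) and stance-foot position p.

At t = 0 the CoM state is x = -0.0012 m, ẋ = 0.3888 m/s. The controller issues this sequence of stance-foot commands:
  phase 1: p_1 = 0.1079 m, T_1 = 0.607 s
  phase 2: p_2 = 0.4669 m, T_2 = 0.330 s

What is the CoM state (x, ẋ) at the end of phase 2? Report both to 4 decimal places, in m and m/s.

phase 1: p=0.1079, T=0.607, ωT=2.531554, cosh=6.326284, sinh=6.246748; start (x,ẋ)=(-0.001200, 0.388800) → end (x,ẋ)=(0.000049, -0.382689)
phase 2: p=0.4669, T=0.330, ωT=1.376298, cosh=2.106363, sinh=1.853851; start (x,ẋ)=(0.000049, -0.382689) → end (x,ẋ)=(-0.686564, -4.415618)

x = -0.6866, ẋ = -4.4156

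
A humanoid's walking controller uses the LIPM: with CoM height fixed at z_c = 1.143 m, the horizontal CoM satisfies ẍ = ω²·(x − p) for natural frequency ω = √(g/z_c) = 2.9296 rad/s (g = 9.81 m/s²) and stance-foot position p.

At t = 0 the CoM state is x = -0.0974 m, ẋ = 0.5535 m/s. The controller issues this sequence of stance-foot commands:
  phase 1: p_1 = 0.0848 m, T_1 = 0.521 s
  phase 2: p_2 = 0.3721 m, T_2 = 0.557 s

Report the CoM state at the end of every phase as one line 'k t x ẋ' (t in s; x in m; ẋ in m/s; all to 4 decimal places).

1 0.5210 0.0600 0.1635
2 1.0780 -0.3192 -1.8143

phase 1: p=0.0848, T=0.521, ωT=1.526322, cosh=2.409277, sinh=2.191943; start (x,ẋ)=(-0.097400, 0.553500) → end (x,ẋ)=(0.059962, 0.163534)
phase 2: p=0.3721, T=0.557, ωT=1.631787, cosh=2.654292, sinh=2.458712; start (x,ẋ)=(0.059962, 0.163534) → end (x,ẋ)=(-0.319158, -1.814279)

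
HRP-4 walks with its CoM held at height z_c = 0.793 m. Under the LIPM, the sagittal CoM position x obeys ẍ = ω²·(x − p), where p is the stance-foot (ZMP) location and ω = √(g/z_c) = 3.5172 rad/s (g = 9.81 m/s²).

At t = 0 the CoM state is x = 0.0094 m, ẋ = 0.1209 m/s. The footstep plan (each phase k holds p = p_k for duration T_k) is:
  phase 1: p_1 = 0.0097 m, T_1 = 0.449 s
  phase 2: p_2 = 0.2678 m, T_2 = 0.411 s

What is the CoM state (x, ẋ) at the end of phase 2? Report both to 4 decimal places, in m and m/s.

phase 1: p=0.0097, T=0.449, ωT=1.579223, cosh=2.528660, sinh=2.322524; start (x,ẋ)=(0.009400, 0.120900) → end (x,ẋ)=(0.088776, 0.303264)
phase 2: p=0.2678, T=0.411, ωT=1.445569, cosh=2.239940, sinh=2.004328; start (x,ẋ)=(0.088776, 0.303264) → end (x,ẋ)=(0.039616, -0.582760)

x = 0.0396, ẋ = -0.5828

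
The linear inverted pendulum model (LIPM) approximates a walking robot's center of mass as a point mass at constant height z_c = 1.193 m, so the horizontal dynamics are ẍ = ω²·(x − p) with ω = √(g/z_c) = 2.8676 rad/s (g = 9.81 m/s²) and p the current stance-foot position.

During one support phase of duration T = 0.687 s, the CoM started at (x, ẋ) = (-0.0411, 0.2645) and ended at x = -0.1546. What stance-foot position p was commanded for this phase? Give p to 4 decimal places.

p = 0.1238

ωT = 2.8676·0.687 = 1.970041; cosh(ωT) = 3.655212, sinh(ωT) = 3.515760
x(T) = p + (x₀−p)·cosh(ωT) + (ẋ₀/ω)·sinh(ωT) ⇒ p·(1 − cosh) = x(T) − x₀·cosh − (ẋ₀/ω)·sinh
numerator   = -0.1546 − (-0.0411)·3.655212 − (0.2645/2.8676)·3.515760 = -0.328655
denominator = 1 − 3.655212 = -2.655212
p = -0.328655 / -2.655212 = 0.1238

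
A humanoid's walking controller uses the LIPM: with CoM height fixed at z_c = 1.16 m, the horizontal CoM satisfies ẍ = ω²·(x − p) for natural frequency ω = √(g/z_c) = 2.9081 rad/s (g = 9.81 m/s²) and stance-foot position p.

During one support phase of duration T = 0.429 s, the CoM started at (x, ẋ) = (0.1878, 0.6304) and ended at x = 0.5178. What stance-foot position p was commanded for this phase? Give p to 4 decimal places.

p = 0.2062

ωT = 2.9081·0.429 = 1.247575; cosh(ωT) = 1.884545, sinh(ωT) = 1.597344
x(T) = p + (x₀−p)·cosh(ωT) + (ẋ₀/ω)·sinh(ωT) ⇒ p·(1 − cosh) = x(T) − x₀·cosh − (ẋ₀/ω)·sinh
numerator   = 0.5178 − (0.1878)·1.884545 − (0.6304/2.9081)·1.597344 = -0.182380
denominator = 1 − 1.884545 = -0.884545
p = -0.182380 / -0.884545 = 0.2062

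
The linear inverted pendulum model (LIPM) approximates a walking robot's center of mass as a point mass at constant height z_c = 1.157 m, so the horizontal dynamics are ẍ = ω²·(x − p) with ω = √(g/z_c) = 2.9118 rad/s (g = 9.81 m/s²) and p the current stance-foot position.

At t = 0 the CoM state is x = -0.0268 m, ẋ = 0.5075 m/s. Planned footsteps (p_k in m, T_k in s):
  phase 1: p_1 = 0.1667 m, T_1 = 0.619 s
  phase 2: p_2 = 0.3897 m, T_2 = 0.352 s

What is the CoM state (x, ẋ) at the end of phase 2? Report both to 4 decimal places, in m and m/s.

x = -0.1343, ẋ = -1.2293

phase 1: p=0.1667, T=0.619, ωT=1.802404, cosh=3.114556, sinh=2.949654; start (x,ẋ)=(-0.026800, 0.507500) → end (x,ẋ)=(0.078131, -0.081296)
phase 2: p=0.3897, T=0.352, ωT=1.024954, cosh=1.572890, sinh=1.214077; start (x,ẋ)=(0.078131, -0.081296) → end (x,ẋ)=(-0.134260, -1.229312)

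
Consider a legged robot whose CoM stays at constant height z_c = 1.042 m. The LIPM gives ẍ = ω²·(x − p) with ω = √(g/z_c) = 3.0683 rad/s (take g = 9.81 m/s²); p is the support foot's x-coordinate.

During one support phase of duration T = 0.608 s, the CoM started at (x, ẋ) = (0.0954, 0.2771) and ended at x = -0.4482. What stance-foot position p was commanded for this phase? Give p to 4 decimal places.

ωT = 3.0683·0.608 = 1.865526; cosh(ωT) = 3.307075, sinh(ωT) = 3.152260
x(T) = p + (x₀−p)·cosh(ωT) + (ẋ₀/ω)·sinh(ωT) ⇒ p·(1 − cosh) = x(T) − x₀·cosh − (ẋ₀/ω)·sinh
numerator   = -0.4482 − (0.0954)·3.307075 − (0.2771/3.0683)·3.152260 = -1.048377
denominator = 1 − 3.307075 = -2.307075
p = -1.048377 / -2.307075 = 0.4544

p = 0.4544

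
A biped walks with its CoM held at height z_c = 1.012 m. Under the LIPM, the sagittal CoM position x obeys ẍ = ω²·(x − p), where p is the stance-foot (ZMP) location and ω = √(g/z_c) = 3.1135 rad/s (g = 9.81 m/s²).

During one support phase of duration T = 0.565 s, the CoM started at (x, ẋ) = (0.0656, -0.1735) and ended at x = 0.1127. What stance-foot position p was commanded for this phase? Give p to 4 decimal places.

ωT = 3.1135·0.565 = 1.759127; cosh(ωT) = 2.989782, sinh(ωT) = 2.817587
x(T) = p + (x₀−p)·cosh(ωT) + (ẋ₀/ω)·sinh(ωT) ⇒ p·(1 − cosh) = x(T) − x₀·cosh − (ẋ₀/ω)·sinh
numerator   = 0.1127 − (0.0656)·2.989782 − (-0.1735/3.1135)·2.817587 = 0.073581
denominator = 1 − 2.989782 = -1.989782
p = 0.073581 / -1.989782 = -0.0370

p = -0.0370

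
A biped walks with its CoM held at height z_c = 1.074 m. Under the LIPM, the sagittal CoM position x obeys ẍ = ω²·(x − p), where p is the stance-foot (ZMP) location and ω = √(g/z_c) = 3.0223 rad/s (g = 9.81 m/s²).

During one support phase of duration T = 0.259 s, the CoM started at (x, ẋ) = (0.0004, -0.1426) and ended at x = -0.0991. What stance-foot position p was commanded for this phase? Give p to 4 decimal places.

ωT = 3.0223·0.259 = 0.782776; cosh(ωT) = 1.322336, sinh(ωT) = 0.865200
x(T) = p + (x₀−p)·cosh(ωT) + (ẋ₀/ω)·sinh(ωT) ⇒ p·(1 − cosh) = x(T) − x₀·cosh − (ẋ₀/ω)·sinh
numerator   = -0.0991 − (0.0004)·1.322336 − (-0.1426/3.0223)·0.865200 = -0.058807
denominator = 1 − 1.322336 = -0.322336
p = -0.058807 / -0.322336 = 0.1824

p = 0.1824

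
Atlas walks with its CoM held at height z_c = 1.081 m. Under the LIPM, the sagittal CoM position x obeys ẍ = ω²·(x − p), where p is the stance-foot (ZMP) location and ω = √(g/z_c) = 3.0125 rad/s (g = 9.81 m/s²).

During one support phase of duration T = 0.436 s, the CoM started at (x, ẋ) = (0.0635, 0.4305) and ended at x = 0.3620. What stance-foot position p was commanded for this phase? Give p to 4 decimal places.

p = 0.0112

ωT = 3.0125·0.436 = 1.313450; cosh(ωT) = 1.993936, sinh(ωT) = 1.725046
x(T) = p + (x₀−p)·cosh(ωT) + (ẋ₀/ω)·sinh(ωT) ⇒ p·(1 − cosh) = x(T) − x₀·cosh − (ẋ₀/ω)·sinh
numerator   = 0.3620 − (0.0635)·1.993936 − (0.4305/3.0125)·1.725046 = -0.011132
denominator = 1 − 1.993936 = -0.993936
p = -0.011132 / -0.993936 = 0.0112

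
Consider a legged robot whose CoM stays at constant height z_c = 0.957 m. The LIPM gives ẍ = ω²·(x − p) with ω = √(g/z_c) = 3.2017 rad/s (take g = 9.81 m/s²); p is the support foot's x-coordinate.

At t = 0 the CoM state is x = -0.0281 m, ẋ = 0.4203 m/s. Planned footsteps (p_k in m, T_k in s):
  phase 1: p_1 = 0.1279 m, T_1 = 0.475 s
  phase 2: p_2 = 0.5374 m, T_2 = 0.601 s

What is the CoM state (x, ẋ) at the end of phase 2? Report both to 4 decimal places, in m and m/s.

x = -1.2871, ẋ = -5.6207

phase 1: p=0.1279, T=0.475, ωT=1.520808, cosh=2.397227, sinh=2.178692; start (x,ẋ)=(-0.028100, 0.420300) → end (x,ẋ)=(0.039938, -0.080626)
phase 2: p=0.5374, T=0.601, ωT=1.924222, cosh=3.497902, sinh=3.351913; start (x,ẋ)=(0.039938, -0.080626) → end (x,ẋ)=(-1.287082, -5.620693)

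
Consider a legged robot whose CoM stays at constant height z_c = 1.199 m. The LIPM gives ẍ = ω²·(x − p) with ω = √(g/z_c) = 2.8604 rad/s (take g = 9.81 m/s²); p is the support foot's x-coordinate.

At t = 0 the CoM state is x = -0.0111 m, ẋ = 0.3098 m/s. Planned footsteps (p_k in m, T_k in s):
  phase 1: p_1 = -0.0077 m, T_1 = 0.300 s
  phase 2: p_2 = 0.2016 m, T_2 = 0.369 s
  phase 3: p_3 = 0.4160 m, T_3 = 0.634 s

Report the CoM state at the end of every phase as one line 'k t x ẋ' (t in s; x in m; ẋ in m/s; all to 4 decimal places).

1 0.3000 0.0923 0.4216
2 0.6690 0.2117 0.2845
3 1.3030 0.0699 -0.8482

phase 1: p=-0.0077, T=0.300, ωT=0.858120, cosh=1.391340, sinh=0.967382; start (x,ẋ)=(-0.011100, 0.309800) → end (x,ẋ)=(0.092343, 0.421629)
phase 2: p=0.2016, T=0.369, ωT=1.055488, cosh=1.610699, sinh=1.262677; start (x,ẋ)=(0.092343, 0.421629) → end (x,ẋ)=(0.211741, 0.284508)
phase 3: p=0.4160, T=0.634, ωT=1.813494, cosh=3.147458, sinh=2.984374; start (x,ẋ)=(0.211741, 0.284508) → end (x,ẋ)=(0.069944, -0.848176)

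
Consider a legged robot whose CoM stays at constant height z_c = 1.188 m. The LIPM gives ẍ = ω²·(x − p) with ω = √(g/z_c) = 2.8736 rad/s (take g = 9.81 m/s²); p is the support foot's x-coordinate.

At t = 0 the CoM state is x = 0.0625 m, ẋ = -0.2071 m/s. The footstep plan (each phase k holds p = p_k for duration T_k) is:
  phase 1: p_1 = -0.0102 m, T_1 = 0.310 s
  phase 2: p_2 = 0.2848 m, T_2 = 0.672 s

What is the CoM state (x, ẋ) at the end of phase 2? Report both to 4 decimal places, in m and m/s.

phase 1: p=-0.0102, T=0.310, ωT=0.890816, cosh=1.423719, sinh=1.013398; start (x,ẋ)=(0.062500, -0.207100) → end (x,ẋ)=(0.020269, -0.083142)
phase 2: p=0.2848, T=0.672, ωT=1.931059, cosh=3.520903, sinh=3.375908; start (x,ẋ)=(0.020269, -0.083142) → end (x,ẋ)=(-0.744264, -2.858956)

x = -0.7443, ẋ = -2.8590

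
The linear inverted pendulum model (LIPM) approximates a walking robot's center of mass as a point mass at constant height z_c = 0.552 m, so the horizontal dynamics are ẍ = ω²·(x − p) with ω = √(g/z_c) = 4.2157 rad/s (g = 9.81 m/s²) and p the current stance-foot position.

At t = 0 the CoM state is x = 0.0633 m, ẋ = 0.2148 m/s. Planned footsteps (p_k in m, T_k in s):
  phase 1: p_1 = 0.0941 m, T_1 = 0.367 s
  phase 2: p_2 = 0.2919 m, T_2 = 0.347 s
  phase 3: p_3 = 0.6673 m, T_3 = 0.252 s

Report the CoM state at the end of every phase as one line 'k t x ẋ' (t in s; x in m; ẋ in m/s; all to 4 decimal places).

phase 1: p=0.0941, T=0.367, ωT=1.547162, cosh=2.455484, sinh=2.242633; start (x,ẋ)=(0.063300, 0.214800) → end (x,ẋ)=(0.132739, 0.236247)
phase 2: p=0.2919, T=0.347, ωT=1.462848, cosh=2.274908, sinh=2.043332; start (x,ẋ)=(0.132739, 0.236247) → end (x,ẋ)=(0.044330, -0.833589)
phase 3: p=0.6673, T=0.252, ωT=1.062356, cosh=1.619410, sinh=1.273770; start (x,ẋ)=(0.044330, -0.833589) → end (x,ẋ)=(-0.593412, -4.695166)

1 0.3670 0.1327 0.2362
2 0.7140 0.0443 -0.8336
3 0.9660 -0.5934 -4.6952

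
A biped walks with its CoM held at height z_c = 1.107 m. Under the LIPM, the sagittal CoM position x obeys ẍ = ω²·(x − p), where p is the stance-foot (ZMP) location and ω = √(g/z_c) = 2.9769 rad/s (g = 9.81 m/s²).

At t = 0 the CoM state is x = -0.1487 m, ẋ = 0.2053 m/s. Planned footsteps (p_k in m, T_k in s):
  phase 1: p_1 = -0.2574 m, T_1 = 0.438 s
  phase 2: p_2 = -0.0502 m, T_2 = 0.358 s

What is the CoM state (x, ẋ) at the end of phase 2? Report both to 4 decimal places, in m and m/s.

phase 1: p=-0.2574, T=0.438, ωT=1.303882, cosh=1.977523, sinh=1.706047; start (x,ẋ)=(-0.148700, 0.205300) → end (x,ẋ)=(0.075213, 0.958043)
phase 2: p=-0.0502, T=0.358, ωT=1.065730, cosh=1.623717, sinh=1.279241; start (x,ẋ)=(0.075213, 0.958043) → end (x,ẋ)=(0.565128, 2.033186)

x = 0.5651, ẋ = 2.0332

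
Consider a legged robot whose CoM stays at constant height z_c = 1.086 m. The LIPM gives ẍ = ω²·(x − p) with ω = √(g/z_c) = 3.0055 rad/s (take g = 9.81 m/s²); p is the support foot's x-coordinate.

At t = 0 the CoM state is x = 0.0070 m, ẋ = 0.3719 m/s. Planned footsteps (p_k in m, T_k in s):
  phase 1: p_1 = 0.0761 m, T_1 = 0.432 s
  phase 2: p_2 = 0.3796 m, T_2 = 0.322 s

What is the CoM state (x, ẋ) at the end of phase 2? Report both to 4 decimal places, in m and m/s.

phase 1: p=0.0761, T=0.432, ωT=1.298376, cosh=1.968159, sinh=1.695184; start (x,ẋ)=(0.007000, 0.371900) → end (x,ẋ)=(0.149862, 0.379902)
phase 2: p=0.3796, T=0.322, ωT=0.967771, cosh=1.506000, sinh=1.126071; start (x,ẋ)=(0.149862, 0.379902) → end (x,ẋ)=(0.175953, -0.205394)

x = 0.1760, ẋ = -0.2054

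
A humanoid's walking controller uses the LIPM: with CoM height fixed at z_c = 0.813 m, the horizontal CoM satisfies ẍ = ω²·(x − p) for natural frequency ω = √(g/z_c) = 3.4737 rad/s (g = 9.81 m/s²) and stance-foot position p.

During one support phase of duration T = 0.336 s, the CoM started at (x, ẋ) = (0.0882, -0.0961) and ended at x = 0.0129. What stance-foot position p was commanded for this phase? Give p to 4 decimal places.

p = 0.1343

ωT = 3.4737·0.336 = 1.167163; cosh(ωT) = 1.762057, sinh(ωT) = 1.450808
x(T) = p + (x₀−p)·cosh(ωT) + (ẋ₀/ω)·sinh(ωT) ⇒ p·(1 − cosh) = x(T) − x₀·cosh − (ẋ₀/ω)·sinh
numerator   = 0.0129 − (0.0882)·1.762057 − (-0.0961/3.4737)·1.450808 = -0.102377
denominator = 1 − 1.762057 = -0.762057
p = -0.102377 / -0.762057 = 0.1343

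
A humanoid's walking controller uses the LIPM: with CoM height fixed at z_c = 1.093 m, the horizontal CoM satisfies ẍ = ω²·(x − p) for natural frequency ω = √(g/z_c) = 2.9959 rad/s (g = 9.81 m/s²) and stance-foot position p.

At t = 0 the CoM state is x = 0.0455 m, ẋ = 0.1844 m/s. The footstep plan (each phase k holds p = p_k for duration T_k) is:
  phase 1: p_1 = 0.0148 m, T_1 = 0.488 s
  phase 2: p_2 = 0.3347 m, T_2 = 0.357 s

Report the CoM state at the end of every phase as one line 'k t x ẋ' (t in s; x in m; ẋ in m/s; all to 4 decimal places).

1 0.4880 0.2102 0.6069
2 0.8450 0.3924 0.5091

phase 1: p=0.0148, T=0.488, ωT=1.461999, cosh=2.273175, sinh=2.041402; start (x,ẋ)=(0.045500, 0.184400) → end (x,ẋ)=(0.210236, 0.606930)
phase 2: p=0.3347, T=0.357, ωT=1.069536, cosh=1.628598, sinh=1.285430; start (x,ẋ)=(0.210236, 0.606930) → end (x,ẋ)=(0.392410, 0.509132)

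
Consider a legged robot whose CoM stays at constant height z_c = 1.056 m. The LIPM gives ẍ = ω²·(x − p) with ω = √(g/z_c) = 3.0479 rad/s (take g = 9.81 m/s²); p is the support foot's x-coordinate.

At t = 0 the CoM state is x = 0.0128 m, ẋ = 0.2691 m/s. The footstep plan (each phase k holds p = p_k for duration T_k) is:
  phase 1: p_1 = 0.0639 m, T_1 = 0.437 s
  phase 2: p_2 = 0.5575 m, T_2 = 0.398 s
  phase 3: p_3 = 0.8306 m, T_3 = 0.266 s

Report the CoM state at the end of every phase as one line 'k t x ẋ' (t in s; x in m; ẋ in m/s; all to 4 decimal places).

phase 1: p=0.0639, T=0.437, ωT=1.331932, cosh=2.026162, sinh=1.762195; start (x,ẋ)=(0.012800, 0.269100) → end (x,ẋ)=(0.115948, 0.270782)
phase 2: p=0.5575, T=0.398, ωT=1.213064, cosh=1.830531, sinh=1.533246; start (x,ẋ)=(0.115948, 0.270782) → end (x,ẋ)=(-0.114558, -1.567777)
phase 3: p=0.8306, T=0.266, ωT=0.810741, cosh=1.347052, sinh=0.902523; start (x,ẋ)=(-0.114558, -1.567777) → end (x,ẋ)=(-0.906816, -4.711818)

1 0.4370 0.1159 0.2708
2 0.8350 -0.1146 -1.5678
3 1.1010 -0.9068 -4.7118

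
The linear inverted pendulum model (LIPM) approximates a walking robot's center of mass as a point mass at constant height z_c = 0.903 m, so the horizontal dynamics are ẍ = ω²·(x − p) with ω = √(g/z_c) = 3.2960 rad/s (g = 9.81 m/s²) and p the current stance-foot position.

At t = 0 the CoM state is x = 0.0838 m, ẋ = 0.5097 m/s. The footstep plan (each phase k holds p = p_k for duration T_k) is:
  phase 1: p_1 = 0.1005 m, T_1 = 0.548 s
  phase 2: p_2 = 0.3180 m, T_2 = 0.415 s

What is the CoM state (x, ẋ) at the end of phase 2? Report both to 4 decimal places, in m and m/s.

x = 1.5084, ẋ = 4.1296

phase 1: p=0.1005, T=0.548, ωT=1.806208, cosh=3.125798, sinh=2.961522; start (x,ẋ)=(0.083800, 0.509700) → end (x,ẋ)=(0.506275, 1.430208)
phase 2: p=0.3180, T=0.415, ωT=1.367840, cosh=2.090758, sinh=1.836102; start (x,ẋ)=(0.506275, 1.430208) → end (x,ẋ)=(1.508362, 4.129618)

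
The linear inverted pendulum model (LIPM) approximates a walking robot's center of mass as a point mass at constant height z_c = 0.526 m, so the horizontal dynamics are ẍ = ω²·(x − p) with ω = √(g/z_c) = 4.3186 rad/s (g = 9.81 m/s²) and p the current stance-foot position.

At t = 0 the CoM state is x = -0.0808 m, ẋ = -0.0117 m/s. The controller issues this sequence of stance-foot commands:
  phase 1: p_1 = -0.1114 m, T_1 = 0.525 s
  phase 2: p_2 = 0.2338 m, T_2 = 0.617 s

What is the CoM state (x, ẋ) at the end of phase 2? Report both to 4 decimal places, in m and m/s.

x = -0.3236, ẋ = -2.3046

phase 1: p=-0.1114, T=0.525, ωT=2.267265, cosh=4.878279, sinh=4.774684; start (x,ẋ)=(-0.080800, -0.011700) → end (x,ẋ)=(0.024940, 0.573895)
phase 2: p=0.2338, T=0.617, ωT=2.664576, cosh=7.215745, sinh=7.146116; start (x,ẋ)=(0.024940, 0.573895) → end (x,ẋ)=(-0.323642, -2.304605)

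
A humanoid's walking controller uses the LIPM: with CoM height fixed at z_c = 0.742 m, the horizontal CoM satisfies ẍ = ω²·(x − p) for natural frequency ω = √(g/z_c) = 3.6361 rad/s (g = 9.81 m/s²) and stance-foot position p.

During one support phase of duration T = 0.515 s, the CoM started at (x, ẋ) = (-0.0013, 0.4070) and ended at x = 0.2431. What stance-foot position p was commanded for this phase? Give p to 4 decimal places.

ωT = 3.6361·0.515 = 1.872591; cosh(ωT) = 3.329429, sinh(ωT) = 3.175704
x(T) = p + (x₀−p)·cosh(ωT) + (ẋ₀/ω)·sinh(ωT) ⇒ p·(1 − cosh) = x(T) − x₀·cosh − (ẋ₀/ω)·sinh
numerator   = 0.2431 − (-0.0013)·3.329429 − (0.4070/3.6361)·3.175704 = -0.108038
denominator = 1 − 3.329429 = -2.329429
p = -0.108038 / -2.329429 = 0.0464

p = 0.0464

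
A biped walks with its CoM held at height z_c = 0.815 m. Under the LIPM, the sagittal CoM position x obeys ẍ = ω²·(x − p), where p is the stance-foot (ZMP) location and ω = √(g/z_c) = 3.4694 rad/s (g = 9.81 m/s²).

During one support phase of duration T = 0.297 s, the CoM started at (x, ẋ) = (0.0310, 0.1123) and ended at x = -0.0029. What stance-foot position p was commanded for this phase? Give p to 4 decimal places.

ωT = 3.4694·0.297 = 1.030412; cosh(ωT) = 1.579540, sinh(ωT) = 1.222680
x(T) = p + (x₀−p)·cosh(ωT) + (ẋ₀/ω)·sinh(ωT) ⇒ p·(1 − cosh) = x(T) − x₀·cosh − (ẋ₀/ω)·sinh
numerator   = -0.0029 − (0.0310)·1.579540 − (0.1123/3.4694)·1.222680 = -0.091442
denominator = 1 − 1.579540 = -0.579540
p = -0.091442 / -0.579540 = 0.1578

p = 0.1578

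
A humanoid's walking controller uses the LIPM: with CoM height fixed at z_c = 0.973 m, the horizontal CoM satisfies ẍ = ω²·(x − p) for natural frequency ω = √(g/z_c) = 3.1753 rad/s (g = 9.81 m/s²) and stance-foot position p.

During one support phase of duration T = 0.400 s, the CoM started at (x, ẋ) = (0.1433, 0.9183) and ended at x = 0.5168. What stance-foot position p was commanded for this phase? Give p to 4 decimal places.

p = 0.2528

ωT = 3.1753·0.400 = 1.270120; cosh(ωT) = 1.921039, sinh(ωT) = 1.640241
x(T) = p + (x₀−p)·cosh(ωT) + (ẋ₀/ω)·sinh(ωT) ⇒ p·(1 − cosh) = x(T) − x₀·cosh − (ẋ₀/ω)·sinh
numerator   = 0.5168 − (0.1433)·1.921039 − (0.9183/3.1753)·1.640241 = -0.232844
denominator = 1 − 1.921039 = -0.921039
p = -0.232844 / -0.921039 = 0.2528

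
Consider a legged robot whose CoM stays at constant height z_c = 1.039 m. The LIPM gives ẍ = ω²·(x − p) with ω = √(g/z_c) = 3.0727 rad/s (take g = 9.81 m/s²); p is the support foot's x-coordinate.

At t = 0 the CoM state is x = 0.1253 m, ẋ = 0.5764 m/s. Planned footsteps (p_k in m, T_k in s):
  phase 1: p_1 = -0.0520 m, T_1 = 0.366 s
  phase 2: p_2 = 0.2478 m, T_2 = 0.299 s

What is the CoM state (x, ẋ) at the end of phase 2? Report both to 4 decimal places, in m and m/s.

x = 1.2195, ẋ = 3.3573

phase 1: p=-0.0520, T=0.366, ωT=1.124608, cosh=1.701895, sinh=1.377115; start (x,ẋ)=(0.125300, 0.576400) → end (x,ẋ)=(0.508076, 1.731210)
phase 2: p=0.2478, T=0.299, ωT=0.918737, cosh=1.452573, sinh=1.053551; start (x,ẋ)=(0.508076, 1.731210) → end (x,ẋ)=(1.219457, 3.357286)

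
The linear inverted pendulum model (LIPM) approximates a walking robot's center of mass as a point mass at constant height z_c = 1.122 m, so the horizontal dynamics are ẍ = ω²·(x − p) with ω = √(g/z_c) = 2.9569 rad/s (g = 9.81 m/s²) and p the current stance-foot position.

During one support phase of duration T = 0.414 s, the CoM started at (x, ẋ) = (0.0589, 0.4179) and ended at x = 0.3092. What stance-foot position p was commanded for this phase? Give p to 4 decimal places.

p = 0.0227

ωT = 2.9569·0.414 = 1.224157; cosh(ωT) = 1.847651, sinh(ωT) = 1.553645
x(T) = p + (x₀−p)·cosh(ωT) + (ẋ₀/ω)·sinh(ωT) ⇒ p·(1 − cosh) = x(T) − x₀·cosh − (ẋ₀/ω)·sinh
numerator   = 0.3092 − (0.0589)·1.847651 − (0.4179/2.9569)·1.553645 = -0.019204
denominator = 1 − 1.847651 = -0.847651
p = -0.019204 / -0.847651 = 0.0227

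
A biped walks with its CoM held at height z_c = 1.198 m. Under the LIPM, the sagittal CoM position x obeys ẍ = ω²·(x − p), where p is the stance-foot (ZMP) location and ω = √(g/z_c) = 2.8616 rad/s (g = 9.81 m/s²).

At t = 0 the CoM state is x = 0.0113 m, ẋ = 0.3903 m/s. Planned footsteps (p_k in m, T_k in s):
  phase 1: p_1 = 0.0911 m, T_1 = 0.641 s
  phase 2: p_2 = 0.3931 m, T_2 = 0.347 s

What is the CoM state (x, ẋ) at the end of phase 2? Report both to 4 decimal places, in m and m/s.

x = 0.4014, ẋ = 0.3804

phase 1: p=0.0911, T=0.641, ωT=1.834286, cosh=3.210194, sinh=3.050466; start (x,ẋ)=(0.011300, 0.390300) → end (x,ẋ)=(0.250986, 0.556347)
phase 2: p=0.3931, T=0.347, ωT=0.992975, cosh=1.534863, sinh=1.164390; start (x,ẋ)=(0.250986, 0.556347) → end (x,ẋ)=(0.401354, 0.380392)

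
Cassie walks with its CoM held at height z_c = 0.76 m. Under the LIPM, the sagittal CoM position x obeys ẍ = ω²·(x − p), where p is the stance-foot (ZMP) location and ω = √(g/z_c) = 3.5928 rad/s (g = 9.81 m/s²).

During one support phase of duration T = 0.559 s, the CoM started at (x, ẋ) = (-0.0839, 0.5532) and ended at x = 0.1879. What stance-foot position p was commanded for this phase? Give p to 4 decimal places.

p = 0.0205

ωT = 3.5928·0.559 = 2.008375; cosh(ωT) = 3.792704, sinh(ωT) = 3.658497
x(T) = p + (x₀−p)·cosh(ωT) + (ẋ₀/ω)·sinh(ωT) ⇒ p·(1 − cosh) = x(T) − x₀·cosh − (ẋ₀/ω)·sinh
numerator   = 0.1879 − (-0.0839)·3.792704 − (0.5532/3.5928)·3.658497 = -0.057208
denominator = 1 − 3.792704 = -2.792704
p = -0.057208 / -2.792704 = 0.0205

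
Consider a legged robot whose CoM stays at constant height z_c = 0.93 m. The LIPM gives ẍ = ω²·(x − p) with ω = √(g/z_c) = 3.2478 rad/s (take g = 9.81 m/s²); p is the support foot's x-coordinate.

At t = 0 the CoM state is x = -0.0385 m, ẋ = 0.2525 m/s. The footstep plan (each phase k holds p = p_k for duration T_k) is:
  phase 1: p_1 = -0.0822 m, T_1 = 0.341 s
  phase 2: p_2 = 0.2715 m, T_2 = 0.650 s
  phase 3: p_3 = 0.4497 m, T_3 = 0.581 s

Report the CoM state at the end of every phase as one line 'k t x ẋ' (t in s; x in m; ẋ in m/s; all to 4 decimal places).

1 0.3410 0.0960 0.6152
2 0.9910 0.3067 0.2580
3 1.5720 0.2232 -0.6261

phase 1: p=-0.0822, T=0.341, ωT=1.107500, cosh=1.678583, sinh=1.348199; start (x,ẋ)=(-0.038500, 0.252500) → end (x,ẋ)=(0.095970, 0.615190)
phase 2: p=0.2715, T=0.650, ωT=2.111070, cosh=4.189090, sinh=4.067982; start (x,ẋ)=(0.095970, 0.615190) → end (x,ẋ)=(0.306735, 0.257983)
phase 3: p=0.4497, T=0.581, ωT=1.886972, cosh=3.375442, sinh=3.223912; start (x,ẋ)=(0.306735, 0.257983) → end (x,ẋ)=(0.223215, -0.626126)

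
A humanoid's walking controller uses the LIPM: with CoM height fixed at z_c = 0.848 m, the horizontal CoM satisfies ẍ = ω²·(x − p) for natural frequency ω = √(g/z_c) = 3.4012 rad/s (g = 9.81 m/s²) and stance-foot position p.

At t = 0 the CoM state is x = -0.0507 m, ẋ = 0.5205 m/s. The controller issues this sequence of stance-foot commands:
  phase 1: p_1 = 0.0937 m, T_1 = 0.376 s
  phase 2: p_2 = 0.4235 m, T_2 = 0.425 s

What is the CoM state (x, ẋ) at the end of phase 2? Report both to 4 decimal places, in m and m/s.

phase 1: p=0.0937, T=0.376, ωT=1.278851, cosh=1.935434, sinh=1.657077; start (x,ẋ)=(-0.050700, 0.520500) → end (x,ẋ)=(0.067813, 0.193548)
phase 2: p=0.4235, T=0.425, ωT=1.445510, cosh=2.239821, sinh=2.004195; start (x,ẋ)=(0.067813, 0.193548) → end (x,ẋ)=(-0.259125, -1.991089)

x = -0.2591, ẋ = -1.9911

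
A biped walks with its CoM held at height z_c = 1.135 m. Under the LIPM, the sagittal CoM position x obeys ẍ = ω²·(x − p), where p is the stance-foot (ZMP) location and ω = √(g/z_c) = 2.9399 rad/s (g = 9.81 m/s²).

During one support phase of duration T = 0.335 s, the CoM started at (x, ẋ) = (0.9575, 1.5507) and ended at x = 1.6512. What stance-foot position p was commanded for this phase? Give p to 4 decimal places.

ωT = 2.9399·0.335 = 0.984867; cosh(ωT) = 1.525472, sinh(ωT) = 1.151983
x(T) = p + (x₀−p)·cosh(ωT) + (ẋ₀/ω)·sinh(ωT) ⇒ p·(1 − cosh) = x(T) − x₀·cosh − (ẋ₀/ω)·sinh
numerator   = 1.6512 − (0.9575)·1.525472 − (1.5507/2.9399)·1.151983 = -0.417072
denominator = 1 − 1.525472 = -0.525472
p = -0.417072 / -0.525472 = 0.7937

p = 0.7937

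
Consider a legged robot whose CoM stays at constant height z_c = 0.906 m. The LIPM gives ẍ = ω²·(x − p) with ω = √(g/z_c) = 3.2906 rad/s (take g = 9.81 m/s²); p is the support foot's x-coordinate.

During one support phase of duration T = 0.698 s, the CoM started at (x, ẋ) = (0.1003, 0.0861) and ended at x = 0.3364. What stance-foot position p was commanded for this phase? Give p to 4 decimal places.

p = 0.0736

ωT = 3.2906·0.698 = 2.296839; cosh(ωT) = 5.021639, sinh(ωT) = 4.921063
x(T) = p + (x₀−p)·cosh(ωT) + (ẋ₀/ω)·sinh(ωT) ⇒ p·(1 − cosh) = x(T) − x₀·cosh − (ẋ₀/ω)·sinh
numerator   = 0.3364 − (0.1003)·5.021639 − (0.0861/3.2906)·4.921063 = -0.296032
denominator = 1 − 5.021639 = -4.021639
p = -0.296032 / -4.021639 = 0.0736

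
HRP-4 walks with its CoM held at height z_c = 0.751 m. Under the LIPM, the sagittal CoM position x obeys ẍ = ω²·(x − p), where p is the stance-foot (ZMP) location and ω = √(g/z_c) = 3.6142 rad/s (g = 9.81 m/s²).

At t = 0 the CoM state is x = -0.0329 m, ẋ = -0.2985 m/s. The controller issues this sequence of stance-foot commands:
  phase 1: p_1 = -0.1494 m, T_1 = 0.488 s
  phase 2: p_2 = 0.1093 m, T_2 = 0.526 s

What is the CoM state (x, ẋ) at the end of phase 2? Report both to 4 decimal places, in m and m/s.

x = -0.1112, ẋ = -0.6756

phase 1: p=-0.1494, T=0.488, ωT=1.763730, cosh=3.002780, sinh=2.831376; start (x,ẋ)=(-0.032900, -0.298500) → end (x,ẋ)=(-0.033422, 0.295833)
phase 2: p=0.1093, T=0.526, ωT=1.901069, cosh=3.421228, sinh=3.271819; start (x,ẋ)=(-0.033422, 0.295833) → end (x,ẋ)=(-0.111176, -0.675576)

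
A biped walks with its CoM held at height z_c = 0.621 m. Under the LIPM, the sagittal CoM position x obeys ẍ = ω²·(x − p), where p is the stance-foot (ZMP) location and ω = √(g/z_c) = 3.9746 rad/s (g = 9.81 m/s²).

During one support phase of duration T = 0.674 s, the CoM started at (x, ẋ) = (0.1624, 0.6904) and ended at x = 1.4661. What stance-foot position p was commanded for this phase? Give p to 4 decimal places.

ωT = 3.9746·0.674 = 2.678880; cosh(ωT) = 7.318706, sinh(ωT) = 7.250067
x(T) = p + (x₀−p)·cosh(ωT) + (ẋ₀/ω)·sinh(ωT) ⇒ p·(1 − cosh) = x(T) − x₀·cosh − (ẋ₀/ω)·sinh
numerator   = 1.4661 − (0.1624)·7.318706 − (0.6904/3.9746)·7.250067 = -0.981816
denominator = 1 − 7.318706 = -6.318706
p = -0.981816 / -6.318706 = 0.1554

p = 0.1554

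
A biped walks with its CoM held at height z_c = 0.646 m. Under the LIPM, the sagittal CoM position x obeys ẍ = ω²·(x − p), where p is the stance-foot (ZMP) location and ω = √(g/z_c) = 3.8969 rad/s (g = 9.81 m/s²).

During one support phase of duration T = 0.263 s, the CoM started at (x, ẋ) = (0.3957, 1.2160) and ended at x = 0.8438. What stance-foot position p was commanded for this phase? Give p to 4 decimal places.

ωT = 3.8969·0.263 = 1.024885; cosh(ωT) = 1.572806, sinh(ωT) = 1.213968
x(T) = p + (x₀−p)·cosh(ωT) + (ẋ₀/ω)·sinh(ωT) ⇒ p·(1 − cosh) = x(T) − x₀·cosh − (ẋ₀/ω)·sinh
numerator   = 0.8438 − (0.3957)·1.572806 − (1.2160/3.8969)·1.213968 = -0.157369
denominator = 1 − 1.572806 = -0.572806
p = -0.157369 / -0.572806 = 0.2747

p = 0.2747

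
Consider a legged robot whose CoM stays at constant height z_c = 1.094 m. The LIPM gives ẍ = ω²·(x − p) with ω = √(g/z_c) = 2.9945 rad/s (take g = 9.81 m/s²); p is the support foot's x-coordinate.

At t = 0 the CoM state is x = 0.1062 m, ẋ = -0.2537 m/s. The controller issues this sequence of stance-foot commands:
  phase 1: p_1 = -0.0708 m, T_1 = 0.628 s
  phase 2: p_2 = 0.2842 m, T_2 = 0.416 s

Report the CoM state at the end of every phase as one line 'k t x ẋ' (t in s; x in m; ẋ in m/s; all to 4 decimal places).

1 0.6280 0.2517 0.8462
2 1.0440 0.6734 1.4370

phase 1: p=-0.0708, T=0.628, ωT=1.880546, cosh=3.354795, sinh=3.202289; start (x,ẋ)=(0.106200, -0.253700) → end (x,ẋ)=(0.251695, 0.846186)
phase 2: p=0.2842, T=0.416, ωT=1.245712, cosh=1.881572, sinh=1.593836; start (x,ẋ)=(0.251695, 0.846186) → end (x,ẋ)=(0.673425, 1.437020)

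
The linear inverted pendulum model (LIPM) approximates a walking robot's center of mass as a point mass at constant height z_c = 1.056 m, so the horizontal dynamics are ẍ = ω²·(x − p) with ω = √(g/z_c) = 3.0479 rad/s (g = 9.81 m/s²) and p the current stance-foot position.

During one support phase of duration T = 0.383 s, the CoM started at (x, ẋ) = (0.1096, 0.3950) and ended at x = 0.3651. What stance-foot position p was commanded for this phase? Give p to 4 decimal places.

ωT = 3.0479·0.383 = 1.167346; cosh(ωT) = 1.762322, sinh(ωT) = 1.451130
x(T) = p + (x₀−p)·cosh(ωT) + (ẋ₀/ω)·sinh(ωT) ⇒ p·(1 − cosh) = x(T) − x₀·cosh − (ẋ₀/ω)·sinh
numerator   = 0.3651 − (0.1096)·1.762322 − (0.3950/3.0479)·1.451130 = -0.016113
denominator = 1 − 1.762322 = -0.762322
p = -0.016113 / -0.762322 = 0.0211

p = 0.0211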